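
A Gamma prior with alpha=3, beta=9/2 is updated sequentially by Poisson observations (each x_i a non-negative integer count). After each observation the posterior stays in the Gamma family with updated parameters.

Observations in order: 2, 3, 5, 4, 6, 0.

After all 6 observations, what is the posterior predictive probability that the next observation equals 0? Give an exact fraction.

obs 1: x=2 → posterior Gamma(5, 11/2)
obs 2: x=3 → posterior Gamma(8, 13/2)
obs 3: x=5 → posterior Gamma(13, 15/2)
obs 4: x=4 → posterior Gamma(17, 17/2)
obs 5: x=6 → posterior Gamma(23, 19/2)
obs 6: x=0 → posterior Gamma(23, 21/2)

2576580875108218291929075869661/20880467999847912034355032910567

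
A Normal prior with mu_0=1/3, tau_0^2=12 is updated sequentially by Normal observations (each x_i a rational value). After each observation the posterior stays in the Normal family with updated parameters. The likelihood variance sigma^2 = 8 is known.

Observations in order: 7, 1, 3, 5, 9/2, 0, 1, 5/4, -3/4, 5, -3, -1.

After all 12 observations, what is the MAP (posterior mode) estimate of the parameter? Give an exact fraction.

11/6

obs 1: x=7 → posterior Normal(13/3, 24/5)
obs 2: x=1 → posterior Normal(37/12, 3)
obs 3: x=3 → posterior Normal(101/33, 24/11)
obs 4: x=5 → posterior Normal(73/21, 12/7)
obs 5: x=9/2 → posterior Normal(373/102, 24/17)
obs 6: x=0 → posterior Normal(373/120, 6/5)
obs 7: x=1 → posterior Normal(17/6, 24/23)
obs 8: x=5/4 → posterior Normal(827/312, 12/13)
obs 9: x=-3/4 → posterior Normal(200/87, 24/29)
obs 10: x=5 → posterior Normal(245/96, 3/4)
obs 11: x=-3 → posterior Normal(218/105, 24/35)
obs 12: x=-1 → posterior Normal(11/6, 12/19)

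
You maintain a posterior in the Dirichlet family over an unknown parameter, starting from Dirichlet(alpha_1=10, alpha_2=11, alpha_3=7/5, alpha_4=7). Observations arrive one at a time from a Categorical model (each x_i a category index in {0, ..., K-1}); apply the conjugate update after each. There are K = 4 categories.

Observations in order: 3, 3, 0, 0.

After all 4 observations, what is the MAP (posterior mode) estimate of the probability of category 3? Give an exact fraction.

obs 1: x=3 → posterior Dirichlet(10, 11, 7/5, 8)
obs 2: x=3 → posterior Dirichlet(10, 11, 7/5, 9)
obs 3: x=0 → posterior Dirichlet(11, 11, 7/5, 9)
obs 4: x=0 → posterior Dirichlet(12, 11, 7/5, 9)

40/147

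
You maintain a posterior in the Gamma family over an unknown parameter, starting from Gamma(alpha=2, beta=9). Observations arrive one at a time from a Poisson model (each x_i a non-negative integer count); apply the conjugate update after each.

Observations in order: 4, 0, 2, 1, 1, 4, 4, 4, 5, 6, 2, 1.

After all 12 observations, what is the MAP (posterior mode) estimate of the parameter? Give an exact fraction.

obs 1: x=4 → posterior Gamma(6, 10)
obs 2: x=0 → posterior Gamma(6, 11)
obs 3: x=2 → posterior Gamma(8, 12)
obs 4: x=1 → posterior Gamma(9, 13)
obs 5: x=1 → posterior Gamma(10, 14)
obs 6: x=4 → posterior Gamma(14, 15)
obs 7: x=4 → posterior Gamma(18, 16)
obs 8: x=4 → posterior Gamma(22, 17)
obs 9: x=5 → posterior Gamma(27, 18)
obs 10: x=6 → posterior Gamma(33, 19)
obs 11: x=2 → posterior Gamma(35, 20)
obs 12: x=1 → posterior Gamma(36, 21)

5/3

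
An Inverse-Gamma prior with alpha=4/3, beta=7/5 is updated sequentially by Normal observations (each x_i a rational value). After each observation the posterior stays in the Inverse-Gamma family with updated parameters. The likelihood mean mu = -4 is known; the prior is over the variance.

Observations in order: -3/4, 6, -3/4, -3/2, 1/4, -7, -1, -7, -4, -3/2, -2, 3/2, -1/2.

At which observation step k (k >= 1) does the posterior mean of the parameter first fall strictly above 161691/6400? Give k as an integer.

k = 2

obs 1: x=-3/4 → posterior Inverse-Gamma(11/6, 1069/160)
obs 2: x=6 → posterior Inverse-Gamma(7/3, 9069/160)
obs 3: x=-3/4 → posterior Inverse-Gamma(17/6, 4957/80)
obs 4: x=-3/2 → posterior Inverse-Gamma(10/3, 5207/80)
obs 5: x=1/4 → posterior Inverse-Gamma(23/6, 11859/160)
obs 6: x=-7 → posterior Inverse-Gamma(13/3, 12579/160)
obs 7: x=-1 → posterior Inverse-Gamma(29/6, 13299/160)
obs 8: x=-7 → posterior Inverse-Gamma(16/3, 14019/160)
obs 9: x=-4 → posterior Inverse-Gamma(35/6, 14019/160)
obs 10: x=-3/2 → posterior Inverse-Gamma(19/3, 14519/160)
obs 11: x=-2 → posterior Inverse-Gamma(41/6, 14839/160)
obs 12: x=3/2 → posterior Inverse-Gamma(22/3, 17259/160)
obs 13: x=-1/2 → posterior Inverse-Gamma(47/6, 18239/160)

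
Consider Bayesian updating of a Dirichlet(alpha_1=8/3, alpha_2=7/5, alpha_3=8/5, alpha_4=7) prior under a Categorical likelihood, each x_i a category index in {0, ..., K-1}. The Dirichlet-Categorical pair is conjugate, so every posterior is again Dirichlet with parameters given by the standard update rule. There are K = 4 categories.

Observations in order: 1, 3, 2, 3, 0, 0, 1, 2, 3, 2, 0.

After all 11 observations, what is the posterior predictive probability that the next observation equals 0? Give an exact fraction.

17/71

obs 1: x=1 → posterior Dirichlet(8/3, 12/5, 8/5, 7)
obs 2: x=3 → posterior Dirichlet(8/3, 12/5, 8/5, 8)
obs 3: x=2 → posterior Dirichlet(8/3, 12/5, 13/5, 8)
obs 4: x=3 → posterior Dirichlet(8/3, 12/5, 13/5, 9)
obs 5: x=0 → posterior Dirichlet(11/3, 12/5, 13/5, 9)
obs 6: x=0 → posterior Dirichlet(14/3, 12/5, 13/5, 9)
obs 7: x=1 → posterior Dirichlet(14/3, 17/5, 13/5, 9)
obs 8: x=2 → posterior Dirichlet(14/3, 17/5, 18/5, 9)
obs 9: x=3 → posterior Dirichlet(14/3, 17/5, 18/5, 10)
obs 10: x=2 → posterior Dirichlet(14/3, 17/5, 23/5, 10)
obs 11: x=0 → posterior Dirichlet(17/3, 17/5, 23/5, 10)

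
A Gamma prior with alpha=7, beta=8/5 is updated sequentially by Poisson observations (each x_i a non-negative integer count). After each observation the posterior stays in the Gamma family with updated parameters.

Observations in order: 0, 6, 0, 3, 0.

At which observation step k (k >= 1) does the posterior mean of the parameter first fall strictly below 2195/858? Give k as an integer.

obs 1: x=0 → posterior Gamma(7, 13/5)
obs 2: x=6 → posterior Gamma(13, 18/5)
obs 3: x=0 → posterior Gamma(13, 23/5)
obs 4: x=3 → posterior Gamma(16, 28/5)
obs 5: x=0 → posterior Gamma(16, 33/5)

k = 5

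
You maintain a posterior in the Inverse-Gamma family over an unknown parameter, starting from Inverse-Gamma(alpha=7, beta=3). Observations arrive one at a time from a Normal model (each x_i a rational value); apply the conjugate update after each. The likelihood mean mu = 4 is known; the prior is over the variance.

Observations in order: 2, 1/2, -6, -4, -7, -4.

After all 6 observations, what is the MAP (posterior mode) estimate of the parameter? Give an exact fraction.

obs 1: x=2 → posterior Inverse-Gamma(15/2, 5)
obs 2: x=1/2 → posterior Inverse-Gamma(8, 89/8)
obs 3: x=-6 → posterior Inverse-Gamma(17/2, 489/8)
obs 4: x=-4 → posterior Inverse-Gamma(9, 745/8)
obs 5: x=-7 → posterior Inverse-Gamma(19/2, 1229/8)
obs 6: x=-4 → posterior Inverse-Gamma(10, 1485/8)

135/8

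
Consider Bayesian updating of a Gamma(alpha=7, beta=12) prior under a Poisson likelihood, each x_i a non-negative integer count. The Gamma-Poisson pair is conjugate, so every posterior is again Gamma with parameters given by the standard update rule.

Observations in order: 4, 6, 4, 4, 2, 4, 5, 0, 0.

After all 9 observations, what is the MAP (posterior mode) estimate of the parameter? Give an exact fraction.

5/3

obs 1: x=4 → posterior Gamma(11, 13)
obs 2: x=6 → posterior Gamma(17, 14)
obs 3: x=4 → posterior Gamma(21, 15)
obs 4: x=4 → posterior Gamma(25, 16)
obs 5: x=2 → posterior Gamma(27, 17)
obs 6: x=4 → posterior Gamma(31, 18)
obs 7: x=5 → posterior Gamma(36, 19)
obs 8: x=0 → posterior Gamma(36, 20)
obs 9: x=0 → posterior Gamma(36, 21)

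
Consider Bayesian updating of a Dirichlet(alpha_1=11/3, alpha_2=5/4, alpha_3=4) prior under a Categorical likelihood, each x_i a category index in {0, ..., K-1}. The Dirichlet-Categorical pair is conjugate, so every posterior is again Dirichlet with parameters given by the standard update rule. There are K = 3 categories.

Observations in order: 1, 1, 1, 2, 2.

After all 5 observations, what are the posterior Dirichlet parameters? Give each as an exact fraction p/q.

alpha_1=11/3, alpha_2=17/4, alpha_3=6

obs 1: x=1 → posterior Dirichlet(11/3, 9/4, 4)
obs 2: x=1 → posterior Dirichlet(11/3, 13/4, 4)
obs 3: x=1 → posterior Dirichlet(11/3, 17/4, 4)
obs 4: x=2 → posterior Dirichlet(11/3, 17/4, 5)
obs 5: x=2 → posterior Dirichlet(11/3, 17/4, 6)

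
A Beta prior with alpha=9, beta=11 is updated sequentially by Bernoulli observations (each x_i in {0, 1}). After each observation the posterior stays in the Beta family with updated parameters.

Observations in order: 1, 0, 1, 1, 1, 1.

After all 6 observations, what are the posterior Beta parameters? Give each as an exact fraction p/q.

alpha=14, beta=12

obs 1: x=1 → posterior Beta(10, 11)
obs 2: x=0 → posterior Beta(10, 12)
obs 3: x=1 → posterior Beta(11, 12)
obs 4: x=1 → posterior Beta(12, 12)
obs 5: x=1 → posterior Beta(13, 12)
obs 6: x=1 → posterior Beta(14, 12)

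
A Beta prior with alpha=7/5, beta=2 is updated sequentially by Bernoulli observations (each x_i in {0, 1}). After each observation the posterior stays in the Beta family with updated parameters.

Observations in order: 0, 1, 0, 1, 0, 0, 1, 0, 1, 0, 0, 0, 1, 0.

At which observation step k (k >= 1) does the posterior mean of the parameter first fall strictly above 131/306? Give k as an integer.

k = 2

obs 1: x=0 → posterior Beta(7/5, 3)
obs 2: x=1 → posterior Beta(12/5, 3)
obs 3: x=0 → posterior Beta(12/5, 4)
obs 4: x=1 → posterior Beta(17/5, 4)
obs 5: x=0 → posterior Beta(17/5, 5)
obs 6: x=0 → posterior Beta(17/5, 6)
obs 7: x=1 → posterior Beta(22/5, 6)
obs 8: x=0 → posterior Beta(22/5, 7)
obs 9: x=1 → posterior Beta(27/5, 7)
obs 10: x=0 → posterior Beta(27/5, 8)
obs 11: x=0 → posterior Beta(27/5, 9)
obs 12: x=0 → posterior Beta(27/5, 10)
obs 13: x=1 → posterior Beta(32/5, 10)
obs 14: x=0 → posterior Beta(32/5, 11)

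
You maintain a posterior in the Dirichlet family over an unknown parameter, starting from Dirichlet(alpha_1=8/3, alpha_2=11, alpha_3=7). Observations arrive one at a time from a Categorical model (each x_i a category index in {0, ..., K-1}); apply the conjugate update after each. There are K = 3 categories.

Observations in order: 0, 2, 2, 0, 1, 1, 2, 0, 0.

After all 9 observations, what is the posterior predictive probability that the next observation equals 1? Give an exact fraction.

obs 1: x=0 → posterior Dirichlet(11/3, 11, 7)
obs 2: x=2 → posterior Dirichlet(11/3, 11, 8)
obs 3: x=2 → posterior Dirichlet(11/3, 11, 9)
obs 4: x=0 → posterior Dirichlet(14/3, 11, 9)
obs 5: x=1 → posterior Dirichlet(14/3, 12, 9)
obs 6: x=1 → posterior Dirichlet(14/3, 13, 9)
obs 7: x=2 → posterior Dirichlet(14/3, 13, 10)
obs 8: x=0 → posterior Dirichlet(17/3, 13, 10)
obs 9: x=0 → posterior Dirichlet(20/3, 13, 10)

39/89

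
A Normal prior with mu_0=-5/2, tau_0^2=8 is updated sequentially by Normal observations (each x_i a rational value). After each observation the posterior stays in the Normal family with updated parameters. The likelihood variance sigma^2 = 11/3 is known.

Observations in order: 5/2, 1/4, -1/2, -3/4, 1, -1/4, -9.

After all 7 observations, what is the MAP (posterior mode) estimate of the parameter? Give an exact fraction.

-379/358

obs 1: x=5/2 → posterior Normal(13/14, 88/35)
obs 2: x=1/4 → posterior Normal(77/118, 88/59)
obs 3: x=-1/2 → posterior Normal(53/166, 88/83)
obs 4: x=-3/4 → posterior Normal(17/214, 88/107)
obs 5: x=1 → posterior Normal(65/262, 88/131)
obs 6: x=-1/4 → posterior Normal(53/310, 88/155)
obs 7: x=-9 → posterior Normal(-379/358, 88/179)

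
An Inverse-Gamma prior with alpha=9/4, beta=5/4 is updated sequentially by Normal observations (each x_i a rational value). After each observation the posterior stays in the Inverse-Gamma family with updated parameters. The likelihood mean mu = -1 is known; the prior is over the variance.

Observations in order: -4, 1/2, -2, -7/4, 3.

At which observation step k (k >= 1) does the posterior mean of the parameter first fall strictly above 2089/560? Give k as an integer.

obs 1: x=-4 → posterior Inverse-Gamma(11/4, 23/4)
obs 2: x=1/2 → posterior Inverse-Gamma(13/4, 55/8)
obs 3: x=-2 → posterior Inverse-Gamma(15/4, 59/8)
obs 4: x=-7/4 → posterior Inverse-Gamma(17/4, 245/32)
obs 5: x=3 → posterior Inverse-Gamma(19/4, 501/32)

k = 5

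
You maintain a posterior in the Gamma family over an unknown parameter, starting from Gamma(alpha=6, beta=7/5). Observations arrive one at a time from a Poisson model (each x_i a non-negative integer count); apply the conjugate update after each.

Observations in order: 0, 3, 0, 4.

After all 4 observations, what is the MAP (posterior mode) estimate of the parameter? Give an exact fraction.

20/9

obs 1: x=0 → posterior Gamma(6, 12/5)
obs 2: x=3 → posterior Gamma(9, 17/5)
obs 3: x=0 → posterior Gamma(9, 22/5)
obs 4: x=4 → posterior Gamma(13, 27/5)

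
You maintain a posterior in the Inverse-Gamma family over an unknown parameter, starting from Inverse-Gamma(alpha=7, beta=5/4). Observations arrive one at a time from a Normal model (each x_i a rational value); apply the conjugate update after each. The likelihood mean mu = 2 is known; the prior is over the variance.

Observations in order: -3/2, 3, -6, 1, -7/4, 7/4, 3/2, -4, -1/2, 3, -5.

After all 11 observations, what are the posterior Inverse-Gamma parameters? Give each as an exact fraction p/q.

alpha=25/2, beta=1499/16

obs 1: x=-3/2 → posterior Inverse-Gamma(15/2, 59/8)
obs 2: x=3 → posterior Inverse-Gamma(8, 63/8)
obs 3: x=-6 → posterior Inverse-Gamma(17/2, 319/8)
obs 4: x=1 → posterior Inverse-Gamma(9, 323/8)
obs 5: x=-7/4 → posterior Inverse-Gamma(19/2, 1517/32)
obs 6: x=7/4 → posterior Inverse-Gamma(10, 759/16)
obs 7: x=3/2 → posterior Inverse-Gamma(21/2, 761/16)
obs 8: x=-4 → posterior Inverse-Gamma(11, 1049/16)
obs 9: x=-1/2 → posterior Inverse-Gamma(23/2, 1099/16)
obs 10: x=3 → posterior Inverse-Gamma(12, 1107/16)
obs 11: x=-5 → posterior Inverse-Gamma(25/2, 1499/16)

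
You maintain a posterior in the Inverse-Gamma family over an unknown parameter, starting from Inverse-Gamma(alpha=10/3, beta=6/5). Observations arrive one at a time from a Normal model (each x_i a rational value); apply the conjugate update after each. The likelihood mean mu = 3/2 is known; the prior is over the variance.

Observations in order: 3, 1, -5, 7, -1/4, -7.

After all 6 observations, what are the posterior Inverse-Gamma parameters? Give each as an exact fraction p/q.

obs 1: x=3 → posterior Inverse-Gamma(23/6, 93/40)
obs 2: x=1 → posterior Inverse-Gamma(13/3, 49/20)
obs 3: x=-5 → posterior Inverse-Gamma(29/6, 943/40)
obs 4: x=7 → posterior Inverse-Gamma(16/3, 387/10)
obs 5: x=-1/4 → posterior Inverse-Gamma(35/6, 6437/160)
obs 6: x=-7 → posterior Inverse-Gamma(19/3, 12217/160)

alpha=19/3, beta=12217/160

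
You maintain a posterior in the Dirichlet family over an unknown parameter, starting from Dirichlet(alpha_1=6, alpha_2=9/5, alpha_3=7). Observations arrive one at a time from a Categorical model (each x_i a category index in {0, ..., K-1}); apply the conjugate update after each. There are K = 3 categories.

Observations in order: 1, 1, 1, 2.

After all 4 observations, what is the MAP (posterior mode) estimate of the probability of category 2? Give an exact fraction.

obs 1: x=1 → posterior Dirichlet(6, 14/5, 7)
obs 2: x=1 → posterior Dirichlet(6, 19/5, 7)
obs 3: x=1 → posterior Dirichlet(6, 24/5, 7)
obs 4: x=2 → posterior Dirichlet(6, 24/5, 8)

35/79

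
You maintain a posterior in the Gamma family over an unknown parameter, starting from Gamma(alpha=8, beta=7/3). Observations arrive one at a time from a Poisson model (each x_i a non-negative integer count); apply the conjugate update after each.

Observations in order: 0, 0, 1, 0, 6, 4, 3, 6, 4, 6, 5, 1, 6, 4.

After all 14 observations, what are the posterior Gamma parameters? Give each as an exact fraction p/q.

obs 1: x=0 → posterior Gamma(8, 10/3)
obs 2: x=0 → posterior Gamma(8, 13/3)
obs 3: x=1 → posterior Gamma(9, 16/3)
obs 4: x=0 → posterior Gamma(9, 19/3)
obs 5: x=6 → posterior Gamma(15, 22/3)
obs 6: x=4 → posterior Gamma(19, 25/3)
obs 7: x=3 → posterior Gamma(22, 28/3)
obs 8: x=6 → posterior Gamma(28, 31/3)
obs 9: x=4 → posterior Gamma(32, 34/3)
obs 10: x=6 → posterior Gamma(38, 37/3)
obs 11: x=5 → posterior Gamma(43, 40/3)
obs 12: x=1 → posterior Gamma(44, 43/3)
obs 13: x=6 → posterior Gamma(50, 46/3)
obs 14: x=4 → posterior Gamma(54, 49/3)

alpha=54, beta=49/3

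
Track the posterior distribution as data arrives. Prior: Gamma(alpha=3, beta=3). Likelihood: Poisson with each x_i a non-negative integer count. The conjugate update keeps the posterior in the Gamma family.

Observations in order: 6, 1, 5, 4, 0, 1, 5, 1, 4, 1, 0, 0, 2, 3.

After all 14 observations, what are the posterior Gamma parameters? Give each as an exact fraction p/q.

obs 1: x=6 → posterior Gamma(9, 4)
obs 2: x=1 → posterior Gamma(10, 5)
obs 3: x=5 → posterior Gamma(15, 6)
obs 4: x=4 → posterior Gamma(19, 7)
obs 5: x=0 → posterior Gamma(19, 8)
obs 6: x=1 → posterior Gamma(20, 9)
obs 7: x=5 → posterior Gamma(25, 10)
obs 8: x=1 → posterior Gamma(26, 11)
obs 9: x=4 → posterior Gamma(30, 12)
obs 10: x=1 → posterior Gamma(31, 13)
obs 11: x=0 → posterior Gamma(31, 14)
obs 12: x=0 → posterior Gamma(31, 15)
obs 13: x=2 → posterior Gamma(33, 16)
obs 14: x=3 → posterior Gamma(36, 17)

alpha=36, beta=17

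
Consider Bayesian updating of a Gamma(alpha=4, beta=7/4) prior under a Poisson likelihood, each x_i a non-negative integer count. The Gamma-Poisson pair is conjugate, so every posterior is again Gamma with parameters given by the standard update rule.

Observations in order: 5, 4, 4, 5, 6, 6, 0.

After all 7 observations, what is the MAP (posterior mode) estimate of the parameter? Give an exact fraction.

132/35

obs 1: x=5 → posterior Gamma(9, 11/4)
obs 2: x=4 → posterior Gamma(13, 15/4)
obs 3: x=4 → posterior Gamma(17, 19/4)
obs 4: x=5 → posterior Gamma(22, 23/4)
obs 5: x=6 → posterior Gamma(28, 27/4)
obs 6: x=6 → posterior Gamma(34, 31/4)
obs 7: x=0 → posterior Gamma(34, 35/4)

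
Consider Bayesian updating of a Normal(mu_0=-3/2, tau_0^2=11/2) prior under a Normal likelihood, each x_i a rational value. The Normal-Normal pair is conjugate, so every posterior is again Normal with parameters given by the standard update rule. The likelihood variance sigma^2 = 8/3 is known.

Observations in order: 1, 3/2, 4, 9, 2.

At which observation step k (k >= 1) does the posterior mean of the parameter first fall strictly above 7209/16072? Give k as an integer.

obs 1: x=1 → posterior Normal(9/49, 88/49)
obs 2: x=3/2 → posterior Normal(117/164, 44/41)
obs 3: x=4 → posterior Normal(381/230, 88/115)
obs 4: x=9 → posterior Normal(975/296, 22/37)
obs 5: x=2 → posterior Normal(1107/362, 88/181)

k = 2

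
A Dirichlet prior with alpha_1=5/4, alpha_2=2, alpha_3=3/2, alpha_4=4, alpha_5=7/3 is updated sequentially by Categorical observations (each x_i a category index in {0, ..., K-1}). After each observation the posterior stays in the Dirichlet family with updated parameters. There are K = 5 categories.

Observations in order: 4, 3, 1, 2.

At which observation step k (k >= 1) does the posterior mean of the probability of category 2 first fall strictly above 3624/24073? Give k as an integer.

k = 4

obs 1: x=4 → posterior Dirichlet(5/4, 2, 3/2, 4, 10/3)
obs 2: x=3 → posterior Dirichlet(5/4, 2, 3/2, 5, 10/3)
obs 3: x=1 → posterior Dirichlet(5/4, 3, 3/2, 5, 10/3)
obs 4: x=2 → posterior Dirichlet(5/4, 3, 5/2, 5, 10/3)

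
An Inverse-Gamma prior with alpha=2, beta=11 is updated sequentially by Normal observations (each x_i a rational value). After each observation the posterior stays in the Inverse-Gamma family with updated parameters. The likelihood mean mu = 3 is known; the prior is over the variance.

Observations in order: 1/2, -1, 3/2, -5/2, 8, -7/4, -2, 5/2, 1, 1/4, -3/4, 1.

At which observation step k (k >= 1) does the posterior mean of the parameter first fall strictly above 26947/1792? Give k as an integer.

obs 1: x=1/2 → posterior Inverse-Gamma(5/2, 113/8)
obs 2: x=-1 → posterior Inverse-Gamma(3, 177/8)
obs 3: x=3/2 → posterior Inverse-Gamma(7/2, 93/4)
obs 4: x=-5/2 → posterior Inverse-Gamma(4, 307/8)
obs 5: x=8 → posterior Inverse-Gamma(9/2, 407/8)
obs 6: x=-7/4 → posterior Inverse-Gamma(5, 1989/32)
obs 7: x=-2 → posterior Inverse-Gamma(11/2, 2389/32)
obs 8: x=5/2 → posterior Inverse-Gamma(6, 2393/32)
obs 9: x=1 → posterior Inverse-Gamma(13/2, 2457/32)
obs 10: x=1/4 → posterior Inverse-Gamma(7, 1289/16)
obs 11: x=-3/4 → posterior Inverse-Gamma(15/2, 2803/32)
obs 12: x=1 → posterior Inverse-Gamma(8, 2867/32)

k = 6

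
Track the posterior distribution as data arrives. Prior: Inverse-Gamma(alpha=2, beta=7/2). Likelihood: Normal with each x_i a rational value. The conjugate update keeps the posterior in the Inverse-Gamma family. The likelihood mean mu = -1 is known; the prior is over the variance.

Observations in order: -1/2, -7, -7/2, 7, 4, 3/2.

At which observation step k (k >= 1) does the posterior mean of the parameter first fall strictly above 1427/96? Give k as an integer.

obs 1: x=-1/2 → posterior Inverse-Gamma(5/2, 29/8)
obs 2: x=-7 → posterior Inverse-Gamma(3, 173/8)
obs 3: x=-7/2 → posterior Inverse-Gamma(7/2, 99/4)
obs 4: x=7 → posterior Inverse-Gamma(4, 227/4)
obs 5: x=4 → posterior Inverse-Gamma(9/2, 277/4)
obs 6: x=3/2 → posterior Inverse-Gamma(5, 579/8)

k = 4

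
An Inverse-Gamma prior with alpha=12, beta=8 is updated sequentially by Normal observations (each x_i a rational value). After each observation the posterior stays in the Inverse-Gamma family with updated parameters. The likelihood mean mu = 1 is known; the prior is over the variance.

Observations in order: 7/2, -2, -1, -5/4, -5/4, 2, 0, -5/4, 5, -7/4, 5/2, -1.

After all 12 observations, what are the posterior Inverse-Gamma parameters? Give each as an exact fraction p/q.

obs 1: x=7/2 → posterior Inverse-Gamma(25/2, 89/8)
obs 2: x=-2 → posterior Inverse-Gamma(13, 125/8)
obs 3: x=-1 → posterior Inverse-Gamma(27/2, 141/8)
obs 4: x=-5/4 → posterior Inverse-Gamma(14, 645/32)
obs 5: x=-5/4 → posterior Inverse-Gamma(29/2, 363/16)
obs 6: x=2 → posterior Inverse-Gamma(15, 371/16)
obs 7: x=0 → posterior Inverse-Gamma(31/2, 379/16)
obs 8: x=-5/4 → posterior Inverse-Gamma(16, 839/32)
obs 9: x=5 → posterior Inverse-Gamma(33/2, 1095/32)
obs 10: x=-7/4 → posterior Inverse-Gamma(17, 38)
obs 11: x=5/2 → posterior Inverse-Gamma(35/2, 313/8)
obs 12: x=-1 → posterior Inverse-Gamma(18, 329/8)

alpha=18, beta=329/8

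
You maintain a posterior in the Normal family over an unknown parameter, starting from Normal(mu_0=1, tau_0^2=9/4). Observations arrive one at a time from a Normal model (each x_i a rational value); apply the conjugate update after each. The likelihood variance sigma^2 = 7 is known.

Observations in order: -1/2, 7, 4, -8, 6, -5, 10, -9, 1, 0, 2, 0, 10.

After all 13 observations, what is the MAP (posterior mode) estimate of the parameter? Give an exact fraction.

371/290

obs 1: x=-1/2 → posterior Normal(47/74, 63/37)
obs 2: x=7 → posterior Normal(173/92, 63/46)
obs 3: x=4 → posterior Normal(49/22, 63/55)
obs 4: x=-8 → posterior Normal(101/128, 63/64)
obs 5: x=6 → posterior Normal(209/146, 63/73)
obs 6: x=-5 → posterior Normal(119/164, 63/82)
obs 7: x=10 → posterior Normal(23/14, 9/13)
obs 8: x=-9 → posterior Normal(137/200, 63/100)
obs 9: x=1 → posterior Normal(155/218, 63/109)
obs 10: x=0 → posterior Normal(155/236, 63/118)
obs 11: x=2 → posterior Normal(191/254, 63/127)
obs 12: x=0 → posterior Normal(191/272, 63/136)
obs 13: x=10 → posterior Normal(371/290, 63/145)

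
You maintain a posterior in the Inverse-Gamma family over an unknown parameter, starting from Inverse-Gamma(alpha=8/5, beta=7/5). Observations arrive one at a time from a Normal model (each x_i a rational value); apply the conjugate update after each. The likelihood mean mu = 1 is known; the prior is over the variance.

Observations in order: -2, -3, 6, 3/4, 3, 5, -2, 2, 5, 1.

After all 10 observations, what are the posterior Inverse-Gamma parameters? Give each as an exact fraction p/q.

alpha=33/5, beta=7909/160

obs 1: x=-2 → posterior Inverse-Gamma(21/10, 59/10)
obs 2: x=-3 → posterior Inverse-Gamma(13/5, 139/10)
obs 3: x=6 → posterior Inverse-Gamma(31/10, 132/5)
obs 4: x=3/4 → posterior Inverse-Gamma(18/5, 4229/160)
obs 5: x=3 → posterior Inverse-Gamma(41/10, 4549/160)
obs 6: x=5 → posterior Inverse-Gamma(23/5, 5829/160)
obs 7: x=-2 → posterior Inverse-Gamma(51/10, 6549/160)
obs 8: x=2 → posterior Inverse-Gamma(28/5, 6629/160)
obs 9: x=5 → posterior Inverse-Gamma(61/10, 7909/160)
obs 10: x=1 → posterior Inverse-Gamma(33/5, 7909/160)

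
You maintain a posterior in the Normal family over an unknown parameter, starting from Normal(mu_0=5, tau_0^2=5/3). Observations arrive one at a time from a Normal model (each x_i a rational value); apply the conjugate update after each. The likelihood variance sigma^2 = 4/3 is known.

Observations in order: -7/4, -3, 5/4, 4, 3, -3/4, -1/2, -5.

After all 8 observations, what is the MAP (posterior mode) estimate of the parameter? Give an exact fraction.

25/176

obs 1: x=-7/4 → posterior Normal(5/4, 20/27)
obs 2: x=-3 → posterior Normal(-15/56, 10/21)
obs 3: x=5/4 → posterior Normal(5/38, 20/57)
obs 4: x=4 → posterior Normal(15/16, 5/18)
obs 5: x=3 → posterior Normal(75/58, 20/87)
obs 6: x=-3/4 → posterior Normal(135/136, 10/51)
obs 7: x=-1/2 → posterior Normal(125/156, 20/117)
obs 8: x=-5 → posterior Normal(25/176, 5/33)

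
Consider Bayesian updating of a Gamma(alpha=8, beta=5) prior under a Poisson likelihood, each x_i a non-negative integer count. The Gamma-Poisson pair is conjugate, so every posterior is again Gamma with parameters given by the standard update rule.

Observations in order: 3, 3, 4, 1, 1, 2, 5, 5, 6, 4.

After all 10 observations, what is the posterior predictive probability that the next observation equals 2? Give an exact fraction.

obs 1: x=3 → posterior Gamma(11, 6)
obs 2: x=3 → posterior Gamma(14, 7)
obs 3: x=4 → posterior Gamma(18, 8)
obs 4: x=1 → posterior Gamma(19, 9)
obs 5: x=1 → posterior Gamma(20, 10)
obs 6: x=2 → posterior Gamma(22, 11)
obs 7: x=5 → posterior Gamma(27, 12)
obs 8: x=5 → posterior Gamma(32, 13)
obs 9: x=6 → posterior Gamma(38, 14)
obs 10: x=4 → posterior Gamma(42, 15)

22465734943069869670063553712680004537105560302734375/95780971304118053647396689196894323976171195136475136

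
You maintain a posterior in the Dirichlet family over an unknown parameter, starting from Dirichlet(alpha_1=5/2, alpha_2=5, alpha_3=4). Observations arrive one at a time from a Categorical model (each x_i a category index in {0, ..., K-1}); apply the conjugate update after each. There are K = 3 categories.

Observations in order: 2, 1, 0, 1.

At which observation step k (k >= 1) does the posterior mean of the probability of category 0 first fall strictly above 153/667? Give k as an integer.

k = 3

obs 1: x=2 → posterior Dirichlet(5/2, 5, 5)
obs 2: x=1 → posterior Dirichlet(5/2, 6, 5)
obs 3: x=0 → posterior Dirichlet(7/2, 6, 5)
obs 4: x=1 → posterior Dirichlet(7/2, 7, 5)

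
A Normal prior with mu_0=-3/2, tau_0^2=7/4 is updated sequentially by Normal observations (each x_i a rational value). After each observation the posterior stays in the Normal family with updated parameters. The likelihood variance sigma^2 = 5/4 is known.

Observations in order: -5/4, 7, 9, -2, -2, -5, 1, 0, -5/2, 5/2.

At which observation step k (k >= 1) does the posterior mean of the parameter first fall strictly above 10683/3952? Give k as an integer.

k = 3

obs 1: x=-5/4 → posterior Normal(-65/48, 35/48)
obs 2: x=7 → posterior Normal(131/76, 35/76)
obs 3: x=9 → posterior Normal(383/104, 35/104)
obs 4: x=-2 → posterior Normal(109/44, 35/132)
obs 5: x=-2 → posterior Normal(271/160, 7/32)
obs 6: x=-5 → posterior Normal(131/188, 35/188)
obs 7: x=1 → posterior Normal(53/72, 35/216)
obs 8: x=0 → posterior Normal(159/244, 35/244)
obs 9: x=-5/2 → posterior Normal(89/272, 35/272)
obs 10: x=5/2 → posterior Normal(53/100, 7/60)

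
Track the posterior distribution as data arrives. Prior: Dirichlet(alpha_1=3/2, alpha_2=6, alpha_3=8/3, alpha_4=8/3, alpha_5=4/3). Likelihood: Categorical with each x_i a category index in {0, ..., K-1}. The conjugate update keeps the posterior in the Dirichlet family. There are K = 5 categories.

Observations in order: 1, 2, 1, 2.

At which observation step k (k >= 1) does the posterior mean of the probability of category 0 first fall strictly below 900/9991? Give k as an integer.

k = 3

obs 1: x=1 → posterior Dirichlet(3/2, 7, 8/3, 8/3, 4/3)
obs 2: x=2 → posterior Dirichlet(3/2, 7, 11/3, 8/3, 4/3)
obs 3: x=1 → posterior Dirichlet(3/2, 8, 11/3, 8/3, 4/3)
obs 4: x=2 → posterior Dirichlet(3/2, 8, 14/3, 8/3, 4/3)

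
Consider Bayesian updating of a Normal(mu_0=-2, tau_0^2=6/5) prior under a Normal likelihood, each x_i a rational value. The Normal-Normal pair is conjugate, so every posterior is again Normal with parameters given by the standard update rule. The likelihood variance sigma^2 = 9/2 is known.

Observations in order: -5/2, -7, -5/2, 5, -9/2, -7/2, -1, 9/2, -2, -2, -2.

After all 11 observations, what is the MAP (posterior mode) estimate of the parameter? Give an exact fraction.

obs 1: x=-5/2 → posterior Normal(-40/19, 18/19)
obs 2: x=-7 → posterior Normal(-68/23, 18/23)
obs 3: x=-5/2 → posterior Normal(-26/9, 2/3)
obs 4: x=5 → posterior Normal(-58/31, 18/31)
obs 5: x=-9/2 → posterior Normal(-76/35, 18/35)
obs 6: x=-7/2 → posterior Normal(-30/13, 6/13)
obs 7: x=-1 → posterior Normal(-94/43, 18/43)
obs 8: x=9/2 → posterior Normal(-76/47, 18/47)
obs 9: x=-2 → posterior Normal(-28/17, 6/17)
obs 10: x=-2 → posterior Normal(-92/55, 18/55)
obs 11: x=-2 → posterior Normal(-100/59, 18/59)

-100/59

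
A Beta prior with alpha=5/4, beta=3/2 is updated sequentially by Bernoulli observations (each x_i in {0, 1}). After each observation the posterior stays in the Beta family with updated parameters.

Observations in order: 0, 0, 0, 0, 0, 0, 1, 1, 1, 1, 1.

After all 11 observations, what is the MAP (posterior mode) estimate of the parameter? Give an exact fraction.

21/47

obs 1: x=0 → posterior Beta(5/4, 5/2)
obs 2: x=0 → posterior Beta(5/4, 7/2)
obs 3: x=0 → posterior Beta(5/4, 9/2)
obs 4: x=0 → posterior Beta(5/4, 11/2)
obs 5: x=0 → posterior Beta(5/4, 13/2)
obs 6: x=0 → posterior Beta(5/4, 15/2)
obs 7: x=1 → posterior Beta(9/4, 15/2)
obs 8: x=1 → posterior Beta(13/4, 15/2)
obs 9: x=1 → posterior Beta(17/4, 15/2)
obs 10: x=1 → posterior Beta(21/4, 15/2)
obs 11: x=1 → posterior Beta(25/4, 15/2)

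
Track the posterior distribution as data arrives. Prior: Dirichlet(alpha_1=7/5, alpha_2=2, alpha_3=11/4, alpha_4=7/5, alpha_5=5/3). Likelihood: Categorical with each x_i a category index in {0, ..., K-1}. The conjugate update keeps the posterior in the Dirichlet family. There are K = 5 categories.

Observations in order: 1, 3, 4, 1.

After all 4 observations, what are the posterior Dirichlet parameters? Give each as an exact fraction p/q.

obs 1: x=1 → posterior Dirichlet(7/5, 3, 11/4, 7/5, 5/3)
obs 2: x=3 → posterior Dirichlet(7/5, 3, 11/4, 12/5, 5/3)
obs 3: x=4 → posterior Dirichlet(7/5, 3, 11/4, 12/5, 8/3)
obs 4: x=1 → posterior Dirichlet(7/5, 4, 11/4, 12/5, 8/3)

alpha_1=7/5, alpha_2=4, alpha_3=11/4, alpha_4=12/5, alpha_5=8/3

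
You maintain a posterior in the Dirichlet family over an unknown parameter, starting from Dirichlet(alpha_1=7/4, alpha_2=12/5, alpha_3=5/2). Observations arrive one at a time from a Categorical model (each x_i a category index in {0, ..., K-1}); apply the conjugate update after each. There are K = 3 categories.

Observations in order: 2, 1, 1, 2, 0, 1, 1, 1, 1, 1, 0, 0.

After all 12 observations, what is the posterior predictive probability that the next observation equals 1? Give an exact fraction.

188/373

obs 1: x=2 → posterior Dirichlet(7/4, 12/5, 7/2)
obs 2: x=1 → posterior Dirichlet(7/4, 17/5, 7/2)
obs 3: x=1 → posterior Dirichlet(7/4, 22/5, 7/2)
obs 4: x=2 → posterior Dirichlet(7/4, 22/5, 9/2)
obs 5: x=0 → posterior Dirichlet(11/4, 22/5, 9/2)
obs 6: x=1 → posterior Dirichlet(11/4, 27/5, 9/2)
obs 7: x=1 → posterior Dirichlet(11/4, 32/5, 9/2)
obs 8: x=1 → posterior Dirichlet(11/4, 37/5, 9/2)
obs 9: x=1 → posterior Dirichlet(11/4, 42/5, 9/2)
obs 10: x=1 → posterior Dirichlet(11/4, 47/5, 9/2)
obs 11: x=0 → posterior Dirichlet(15/4, 47/5, 9/2)
obs 12: x=0 → posterior Dirichlet(19/4, 47/5, 9/2)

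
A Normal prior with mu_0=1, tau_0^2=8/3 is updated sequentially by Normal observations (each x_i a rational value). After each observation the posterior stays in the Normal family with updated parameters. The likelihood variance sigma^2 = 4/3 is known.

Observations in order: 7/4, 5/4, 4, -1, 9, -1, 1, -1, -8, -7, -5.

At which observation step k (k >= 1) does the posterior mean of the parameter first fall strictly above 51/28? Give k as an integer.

k = 3

obs 1: x=7/4 → posterior Normal(3/2, 8/9)
obs 2: x=5/4 → posterior Normal(7/5, 8/15)
obs 3: x=4 → posterior Normal(15/7, 8/21)
obs 4: x=-1 → posterior Normal(13/9, 8/27)
obs 5: x=9 → posterior Normal(31/11, 8/33)
obs 6: x=-1 → posterior Normal(29/13, 8/39)
obs 7: x=1 → posterior Normal(31/15, 8/45)
obs 8: x=-1 → posterior Normal(29/17, 8/51)
obs 9: x=-8 → posterior Normal(13/19, 8/57)
obs 10: x=-7 → posterior Normal(-1/21, 8/63)
obs 11: x=-5 → posterior Normal(-11/23, 8/69)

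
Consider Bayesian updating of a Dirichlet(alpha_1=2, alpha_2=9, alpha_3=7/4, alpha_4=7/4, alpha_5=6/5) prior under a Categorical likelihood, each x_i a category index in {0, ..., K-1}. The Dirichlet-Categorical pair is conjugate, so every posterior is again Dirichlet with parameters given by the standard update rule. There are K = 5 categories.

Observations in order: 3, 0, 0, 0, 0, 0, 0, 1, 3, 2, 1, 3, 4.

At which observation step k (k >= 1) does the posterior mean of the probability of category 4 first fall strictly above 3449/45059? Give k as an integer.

k = 13

obs 1: x=3 → posterior Dirichlet(2, 9, 7/4, 11/4, 6/5)
obs 2: x=0 → posterior Dirichlet(3, 9, 7/4, 11/4, 6/5)
obs 3: x=0 → posterior Dirichlet(4, 9, 7/4, 11/4, 6/5)
obs 4: x=0 → posterior Dirichlet(5, 9, 7/4, 11/4, 6/5)
obs 5: x=0 → posterior Dirichlet(6, 9, 7/4, 11/4, 6/5)
obs 6: x=0 → posterior Dirichlet(7, 9, 7/4, 11/4, 6/5)
obs 7: x=0 → posterior Dirichlet(8, 9, 7/4, 11/4, 6/5)
obs 8: x=1 → posterior Dirichlet(8, 10, 7/4, 11/4, 6/5)
obs 9: x=3 → posterior Dirichlet(8, 10, 7/4, 15/4, 6/5)
obs 10: x=2 → posterior Dirichlet(8, 10, 11/4, 15/4, 6/5)
obs 11: x=1 → posterior Dirichlet(8, 11, 11/4, 15/4, 6/5)
obs 12: x=3 → posterior Dirichlet(8, 11, 11/4, 19/4, 6/5)
obs 13: x=4 → posterior Dirichlet(8, 11, 11/4, 19/4, 11/5)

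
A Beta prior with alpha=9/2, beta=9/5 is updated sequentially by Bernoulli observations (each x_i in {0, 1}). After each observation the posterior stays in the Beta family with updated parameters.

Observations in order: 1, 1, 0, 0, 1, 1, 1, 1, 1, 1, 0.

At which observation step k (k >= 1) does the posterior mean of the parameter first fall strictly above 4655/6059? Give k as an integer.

obs 1: x=1 → posterior Beta(11/2, 9/5)
obs 2: x=1 → posterior Beta(13/2, 9/5)
obs 3: x=0 → posterior Beta(13/2, 14/5)
obs 4: x=0 → posterior Beta(13/2, 19/5)
obs 5: x=1 → posterior Beta(15/2, 19/5)
obs 6: x=1 → posterior Beta(17/2, 19/5)
obs 7: x=1 → posterior Beta(19/2, 19/5)
obs 8: x=1 → posterior Beta(21/2, 19/5)
obs 9: x=1 → posterior Beta(23/2, 19/5)
obs 10: x=1 → posterior Beta(25/2, 19/5)
obs 11: x=0 → posterior Beta(25/2, 24/5)

k = 2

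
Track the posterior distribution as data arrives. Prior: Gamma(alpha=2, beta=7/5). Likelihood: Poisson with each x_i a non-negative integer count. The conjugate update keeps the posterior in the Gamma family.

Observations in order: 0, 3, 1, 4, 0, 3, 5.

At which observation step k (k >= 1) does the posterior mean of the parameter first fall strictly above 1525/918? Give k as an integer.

obs 1: x=0 → posterior Gamma(2, 12/5)
obs 2: x=3 → posterior Gamma(5, 17/5)
obs 3: x=1 → posterior Gamma(6, 22/5)
obs 4: x=4 → posterior Gamma(10, 27/5)
obs 5: x=0 → posterior Gamma(10, 32/5)
obs 6: x=3 → posterior Gamma(13, 37/5)
obs 7: x=5 → posterior Gamma(18, 42/5)

k = 4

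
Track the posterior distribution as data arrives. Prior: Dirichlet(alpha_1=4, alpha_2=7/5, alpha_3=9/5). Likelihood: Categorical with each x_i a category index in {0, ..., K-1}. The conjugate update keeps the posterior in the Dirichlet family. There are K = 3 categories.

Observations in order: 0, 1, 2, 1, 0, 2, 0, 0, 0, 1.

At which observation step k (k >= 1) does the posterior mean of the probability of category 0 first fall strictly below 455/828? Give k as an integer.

k = 2

obs 1: x=0 → posterior Dirichlet(5, 7/5, 9/5)
obs 2: x=1 → posterior Dirichlet(5, 12/5, 9/5)
obs 3: x=2 → posterior Dirichlet(5, 12/5, 14/5)
obs 4: x=1 → posterior Dirichlet(5, 17/5, 14/5)
obs 5: x=0 → posterior Dirichlet(6, 17/5, 14/5)
obs 6: x=2 → posterior Dirichlet(6, 17/5, 19/5)
obs 7: x=0 → posterior Dirichlet(7, 17/5, 19/5)
obs 8: x=0 → posterior Dirichlet(8, 17/5, 19/5)
obs 9: x=0 → posterior Dirichlet(9, 17/5, 19/5)
obs 10: x=1 → posterior Dirichlet(9, 22/5, 19/5)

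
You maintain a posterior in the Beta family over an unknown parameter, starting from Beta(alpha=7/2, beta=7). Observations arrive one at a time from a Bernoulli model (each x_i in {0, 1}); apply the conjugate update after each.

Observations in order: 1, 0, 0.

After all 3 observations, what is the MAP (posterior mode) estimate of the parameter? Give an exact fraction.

7/23

obs 1: x=1 → posterior Beta(9/2, 7)
obs 2: x=0 → posterior Beta(9/2, 8)
obs 3: x=0 → posterior Beta(9/2, 9)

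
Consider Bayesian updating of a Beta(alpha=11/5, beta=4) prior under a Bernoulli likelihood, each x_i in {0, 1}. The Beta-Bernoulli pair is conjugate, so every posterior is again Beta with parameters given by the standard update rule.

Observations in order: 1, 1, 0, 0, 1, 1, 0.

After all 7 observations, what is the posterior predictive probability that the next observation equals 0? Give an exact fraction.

35/66

obs 1: x=1 → posterior Beta(16/5, 4)
obs 2: x=1 → posterior Beta(21/5, 4)
obs 3: x=0 → posterior Beta(21/5, 5)
obs 4: x=0 → posterior Beta(21/5, 6)
obs 5: x=1 → posterior Beta(26/5, 6)
obs 6: x=1 → posterior Beta(31/5, 6)
obs 7: x=0 → posterior Beta(31/5, 7)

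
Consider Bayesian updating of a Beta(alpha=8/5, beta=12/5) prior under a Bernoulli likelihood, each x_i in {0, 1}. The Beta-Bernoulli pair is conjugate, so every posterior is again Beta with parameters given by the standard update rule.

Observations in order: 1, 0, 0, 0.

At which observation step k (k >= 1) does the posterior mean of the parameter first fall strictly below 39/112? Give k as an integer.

k = 4

obs 1: x=1 → posterior Beta(13/5, 12/5)
obs 2: x=0 → posterior Beta(13/5, 17/5)
obs 3: x=0 → posterior Beta(13/5, 22/5)
obs 4: x=0 → posterior Beta(13/5, 27/5)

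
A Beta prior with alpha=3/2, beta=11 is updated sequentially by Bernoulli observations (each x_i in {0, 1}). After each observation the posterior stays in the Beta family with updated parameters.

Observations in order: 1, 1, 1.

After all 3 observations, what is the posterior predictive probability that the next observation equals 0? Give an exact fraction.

obs 1: x=1 → posterior Beta(5/2, 11)
obs 2: x=1 → posterior Beta(7/2, 11)
obs 3: x=1 → posterior Beta(9/2, 11)

22/31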